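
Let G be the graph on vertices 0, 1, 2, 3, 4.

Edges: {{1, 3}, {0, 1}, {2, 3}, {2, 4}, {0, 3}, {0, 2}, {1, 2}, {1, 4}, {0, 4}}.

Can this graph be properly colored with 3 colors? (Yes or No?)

No

0, 1, 2, 3 are mutually adjacent (a clique of size 4), so at least 4 colors are needed.
So 3 colors are not enough.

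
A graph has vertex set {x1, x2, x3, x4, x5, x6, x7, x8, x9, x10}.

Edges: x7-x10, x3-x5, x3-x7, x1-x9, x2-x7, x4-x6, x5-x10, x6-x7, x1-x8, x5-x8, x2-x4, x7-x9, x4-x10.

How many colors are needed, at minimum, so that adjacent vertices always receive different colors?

x6 and x7 are adjacent, so at least 2 colors are needed.
2 colors suffice: color 1 → {x1, x4, x5, x7}; color 2 → {x2, x3, x6, x8, x9, x10}. Every edge joins two different colors.

2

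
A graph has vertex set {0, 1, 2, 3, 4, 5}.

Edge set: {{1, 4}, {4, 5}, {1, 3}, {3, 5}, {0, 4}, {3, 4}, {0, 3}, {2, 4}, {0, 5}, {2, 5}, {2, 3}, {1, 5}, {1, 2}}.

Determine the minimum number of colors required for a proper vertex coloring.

1, 2, 3, 4, 5 are pairwise adjacent (a clique of size 5), so at least 5 colors are needed.
A valid assignment using 5 colors: 0=d, 1=d, 2=e, 3=a, 4=c, 5=b. Every edge joins two different colors.

5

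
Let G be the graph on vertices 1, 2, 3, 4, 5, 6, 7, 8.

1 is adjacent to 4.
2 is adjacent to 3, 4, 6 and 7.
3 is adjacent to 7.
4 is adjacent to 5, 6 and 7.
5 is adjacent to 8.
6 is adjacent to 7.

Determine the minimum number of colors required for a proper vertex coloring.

4

2, 4, 6, 7 are pairwise adjacent (a clique of size 4), so at least 4 colors are needed.
A valid assignment using 4 colors: 1=blue, 2=blue, 3=red, 4=red, 5=blue, 6=yellow, 7=green, 8=red. Every edge joins two different colors.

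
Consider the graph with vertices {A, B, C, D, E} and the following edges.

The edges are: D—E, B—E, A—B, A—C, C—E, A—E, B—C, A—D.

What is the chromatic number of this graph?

A, B, C, E are pairwise adjacent (a clique of size 4), so at least 4 colors are needed.
4 colors suffice: color 1 → {E}; color 2 → {A}; color 3 → {C, D}; color 4 → {B}. Each edge has distinct colors on its endpoints.

4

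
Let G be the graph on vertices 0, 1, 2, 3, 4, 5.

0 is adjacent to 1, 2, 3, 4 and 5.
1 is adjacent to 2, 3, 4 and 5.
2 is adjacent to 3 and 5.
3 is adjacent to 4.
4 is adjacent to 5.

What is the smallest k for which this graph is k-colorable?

0, 1, 2, 5 are mutually adjacent (a clique of size 4), so at least 4 colors are needed.
4 colors suffice: color a → {1}; color b → {0}; color c → {3, 5}; color d → {2, 4}. Each edge has distinct colors on its endpoints.

4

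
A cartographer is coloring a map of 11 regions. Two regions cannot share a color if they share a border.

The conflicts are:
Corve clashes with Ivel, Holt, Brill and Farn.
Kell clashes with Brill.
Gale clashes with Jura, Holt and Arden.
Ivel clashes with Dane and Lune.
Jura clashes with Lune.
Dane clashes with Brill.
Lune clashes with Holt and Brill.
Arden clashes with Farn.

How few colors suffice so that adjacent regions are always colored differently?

3

The cycle Gale-Arden-Farn-Corve-Holt-Gale has odd length 5, so it cannot be 2-colored; at least 3 colors are needed.
3 colors suffice: color 1 → {Corve, Kell, Gale, Dane, Lune}; color 2 → {Ivel, Jura, Holt, Brill, Farn}; color 3 → {Arden}. Each listed conflict is separated.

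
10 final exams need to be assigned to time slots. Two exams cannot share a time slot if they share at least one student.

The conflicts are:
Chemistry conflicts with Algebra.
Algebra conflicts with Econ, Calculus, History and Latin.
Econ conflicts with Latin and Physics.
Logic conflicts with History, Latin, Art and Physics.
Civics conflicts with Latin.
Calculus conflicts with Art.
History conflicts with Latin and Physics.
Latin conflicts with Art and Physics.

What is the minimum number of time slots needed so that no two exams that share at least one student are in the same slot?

Logic, History, Latin, Physics all conflict with each other, so at least 4 time slots are needed.
Using 4 time slots: Chemistry=1, Algebra=2, Econ=3, Logic=4, Civics=2, Calculus=1, History=3, Latin=1, Art=2, Physics=2. No two conflicting exams share a time slot.

4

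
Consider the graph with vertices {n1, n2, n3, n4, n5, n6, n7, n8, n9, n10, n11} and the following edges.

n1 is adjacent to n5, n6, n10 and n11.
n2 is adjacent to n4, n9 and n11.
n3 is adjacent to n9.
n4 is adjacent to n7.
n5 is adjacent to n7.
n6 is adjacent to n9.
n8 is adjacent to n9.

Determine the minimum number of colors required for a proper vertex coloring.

The cycle n1-n6-n9-n2-n11-n1 has odd length 5, so it cannot be 2-colored; at least 3 colors are needed.
3 colors suffice: color 1 → {n1, n7, n9}; color 2 → {n2, n3, n5, n6, n8, n10}; color 3 → {n4, n11}. Each edge has distinct colors on its endpoints.

3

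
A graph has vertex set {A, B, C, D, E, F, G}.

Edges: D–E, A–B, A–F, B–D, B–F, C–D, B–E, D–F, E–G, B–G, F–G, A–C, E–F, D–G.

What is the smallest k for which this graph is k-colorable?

B, D, E, F, G are mutually adjacent (a clique of size 5), so at least 5 colors are needed.
5 colors suffice: A=3, B=1, C=1, D=3, E=5, F=2, G=4. Each edge has distinct colors on its endpoints.

5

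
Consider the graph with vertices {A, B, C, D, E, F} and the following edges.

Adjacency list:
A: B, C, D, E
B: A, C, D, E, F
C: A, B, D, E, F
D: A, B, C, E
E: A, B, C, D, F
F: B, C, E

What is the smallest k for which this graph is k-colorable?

5

A, B, C, D, E are mutually adjacent (a clique of size 5), so at least 5 colors are needed.
5 colors suffice: color 1 → {B}; color 2 → {C}; color 3 → {E}; color 4 → {A, F}; color 5 → {D}. Every edge joins two different colors.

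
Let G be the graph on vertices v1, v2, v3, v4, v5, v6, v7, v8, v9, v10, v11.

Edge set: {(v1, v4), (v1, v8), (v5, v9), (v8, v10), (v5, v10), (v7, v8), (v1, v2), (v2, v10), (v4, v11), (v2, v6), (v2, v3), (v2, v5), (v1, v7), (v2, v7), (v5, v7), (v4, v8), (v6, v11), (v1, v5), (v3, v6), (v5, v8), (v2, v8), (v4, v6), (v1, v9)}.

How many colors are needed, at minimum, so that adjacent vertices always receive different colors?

v1, v2, v5, v7, v8 form a clique, so at least 5 colors are needed.
A valid assignment using 5 colors: v1=Y, v2=R, v3=G, v4=R, v5=G, v6=B, v7=P, v8=B, v9=R, v10=Y, v11=G. Each edge has distinct colors on its endpoints.

5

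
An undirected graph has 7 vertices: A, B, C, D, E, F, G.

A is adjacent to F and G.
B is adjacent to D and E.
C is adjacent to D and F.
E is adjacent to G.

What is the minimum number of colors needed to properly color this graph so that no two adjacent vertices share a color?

3

The cycle A-G-E-B-D-C-F-A has odd length 7, so it cannot be 2-colored; at least 3 colors are needed.
3 colors suffice: color 1 → {A, B, C}; color 2 → {D, E, F}; color 3 → {G}. Each edge has distinct colors on its endpoints.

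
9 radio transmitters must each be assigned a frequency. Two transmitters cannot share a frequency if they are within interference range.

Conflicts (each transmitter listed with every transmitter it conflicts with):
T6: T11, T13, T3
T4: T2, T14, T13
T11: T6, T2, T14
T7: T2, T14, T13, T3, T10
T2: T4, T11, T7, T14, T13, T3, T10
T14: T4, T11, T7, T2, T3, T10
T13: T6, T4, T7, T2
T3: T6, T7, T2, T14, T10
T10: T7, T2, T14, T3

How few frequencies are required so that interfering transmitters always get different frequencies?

5

T7, T2, T14, T3, T10 are mutually in conflict, so at least 5 frequencies are needed.
Using 5 frequencies: T6=1, T4=3, T11=3, T7=3, T2=1, T14=2, T13=2, T3=4, T10=5. No two conflicting transmitters share a frequency.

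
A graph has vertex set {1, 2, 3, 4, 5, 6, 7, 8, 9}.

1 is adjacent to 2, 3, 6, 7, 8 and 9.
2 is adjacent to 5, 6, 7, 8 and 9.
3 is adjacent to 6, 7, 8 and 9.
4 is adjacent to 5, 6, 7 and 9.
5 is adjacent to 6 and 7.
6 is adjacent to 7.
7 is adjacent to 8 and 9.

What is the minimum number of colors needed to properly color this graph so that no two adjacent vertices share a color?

4

1, 2, 7, 9 form a clique, so at least 4 colors are needed.
4 colors suffice: 1=d, 2=b, 3=b, 4=b, 5=d, 6=c, 7=a, 8=c, 9=c. Every edge joins two different colors.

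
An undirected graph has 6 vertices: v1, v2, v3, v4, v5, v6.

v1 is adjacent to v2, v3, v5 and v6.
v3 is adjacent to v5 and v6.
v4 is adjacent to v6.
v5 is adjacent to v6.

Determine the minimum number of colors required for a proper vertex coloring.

v1, v3, v5, v6 are pairwise adjacent (a clique of size 4), so at least 4 colors are needed.
4 colors suffice: color R → {v1, v4}; color B → {v2, v6}; color G → {v3}; color Y → {v5}. Each edge has distinct colors on its endpoints.

4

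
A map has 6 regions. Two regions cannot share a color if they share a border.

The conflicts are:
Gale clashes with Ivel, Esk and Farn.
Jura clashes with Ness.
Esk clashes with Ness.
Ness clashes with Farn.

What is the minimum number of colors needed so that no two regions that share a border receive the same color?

2

Gale and Esk conflict, so at least 2 colors are needed.
One proper 2-coloring: Gale=1, Ivel=2, Jura=2, Esk=2, Ness=1, Farn=2. No two conflicting regions share a color.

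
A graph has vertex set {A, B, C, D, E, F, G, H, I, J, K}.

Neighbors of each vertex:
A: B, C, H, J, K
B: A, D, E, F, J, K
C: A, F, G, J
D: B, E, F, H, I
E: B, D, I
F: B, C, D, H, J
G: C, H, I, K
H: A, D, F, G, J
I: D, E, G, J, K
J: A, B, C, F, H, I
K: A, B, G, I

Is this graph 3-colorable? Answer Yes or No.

The chromatic number is 3. A, H, J form a triangle, so at least 3 colors are needed.
A valid assignment using 3 colors: A=green, B=blue, C=blue, D=red, E=green, F=green, G=green, H=blue, I=blue, J=red, K=red.
That is already a proper 3-coloring.

Yes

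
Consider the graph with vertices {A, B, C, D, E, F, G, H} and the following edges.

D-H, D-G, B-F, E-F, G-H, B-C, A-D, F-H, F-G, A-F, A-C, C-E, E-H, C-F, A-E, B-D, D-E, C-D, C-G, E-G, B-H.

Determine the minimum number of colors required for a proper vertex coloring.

4

A, C, E, F form a clique, so at least 4 colors are needed.
A valid assignment using 4 colors: A=4, B=2, C=3, D=1, E=2, F=1, G=4, H=3. No two adjacent vertices share a color.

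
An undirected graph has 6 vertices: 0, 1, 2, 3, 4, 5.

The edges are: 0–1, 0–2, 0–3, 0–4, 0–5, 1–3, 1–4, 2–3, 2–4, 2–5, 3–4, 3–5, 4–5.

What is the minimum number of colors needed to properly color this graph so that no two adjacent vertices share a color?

5

0, 2, 3, 4, 5 are pairwise adjacent (a clique of size 5), so at least 5 colors are needed.
One proper 5-coloring: 0=red, 1=yellow, 2=yellow, 3=green, 4=blue, 5=purple. Each edge has distinct colors on its endpoints.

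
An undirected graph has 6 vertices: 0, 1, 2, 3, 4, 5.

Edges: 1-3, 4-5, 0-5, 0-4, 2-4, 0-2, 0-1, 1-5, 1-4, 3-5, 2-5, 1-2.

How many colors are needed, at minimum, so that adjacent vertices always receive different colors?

5

0, 1, 2, 4, 5 are pairwise adjacent (a clique of size 5), so at least 5 colors are needed.
A valid assignment using 5 colors: 0=d, 1=a, 2=e, 3=c, 4=c, 5=b. Every edge joins two different colors.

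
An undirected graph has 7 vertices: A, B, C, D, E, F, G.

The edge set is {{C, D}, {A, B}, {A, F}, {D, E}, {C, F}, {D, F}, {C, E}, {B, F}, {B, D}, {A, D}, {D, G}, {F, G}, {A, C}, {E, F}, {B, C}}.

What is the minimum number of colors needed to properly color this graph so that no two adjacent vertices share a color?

5

A, B, C, D, F are mutually adjacent (a clique of size 5), so at least 5 colors are needed.
5 colors suffice: A=yellow, B=purple, C=green, D=blue, E=yellow, F=red, G=green. Each edge has distinct colors on its endpoints.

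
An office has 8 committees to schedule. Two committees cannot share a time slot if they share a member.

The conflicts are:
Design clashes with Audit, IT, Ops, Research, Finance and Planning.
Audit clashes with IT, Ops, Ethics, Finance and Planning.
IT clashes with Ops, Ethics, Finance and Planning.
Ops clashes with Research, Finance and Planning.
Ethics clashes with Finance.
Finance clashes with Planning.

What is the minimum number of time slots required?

6

Design, Audit, IT, Ops, Finance, Planning are mutually in conflict, so at least 6 time slots are needed.
6 time slots suffice: time slot 1 → {Audit, Research}; time slot 2 → {IT}; time slot 3 → {Finance}; time slot 4 → {Design, Ethics}; time slot 5 → {Ops}; time slot 6 → {Planning}. Each listed conflict is separated.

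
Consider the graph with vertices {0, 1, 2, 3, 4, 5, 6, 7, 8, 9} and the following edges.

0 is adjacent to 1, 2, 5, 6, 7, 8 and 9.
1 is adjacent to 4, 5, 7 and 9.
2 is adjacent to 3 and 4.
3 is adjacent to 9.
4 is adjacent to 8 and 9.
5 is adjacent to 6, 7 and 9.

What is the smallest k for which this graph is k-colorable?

0, 1, 5, 9 are mutually adjacent (a clique of size 4), so at least 4 colors are needed.
One proper 4-coloring: 0=a, 1=c, 2=b, 3=a, 4=a, 5=d, 6=b, 7=b, 8=b, 9=b. Each edge has distinct colors on its endpoints.

4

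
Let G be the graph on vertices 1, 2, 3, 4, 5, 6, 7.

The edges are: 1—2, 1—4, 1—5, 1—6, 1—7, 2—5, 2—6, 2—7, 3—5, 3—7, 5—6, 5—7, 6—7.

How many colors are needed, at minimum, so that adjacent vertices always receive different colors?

1, 2, 5, 6, 7 are pairwise adjacent (a clique of size 5), so at least 5 colors are needed.
5 colors suffice: color a → {4, 5}; color b → {1, 3}; color c → {7}; color d → {2}; color e → {6}. No two adjacent vertices share a color.

5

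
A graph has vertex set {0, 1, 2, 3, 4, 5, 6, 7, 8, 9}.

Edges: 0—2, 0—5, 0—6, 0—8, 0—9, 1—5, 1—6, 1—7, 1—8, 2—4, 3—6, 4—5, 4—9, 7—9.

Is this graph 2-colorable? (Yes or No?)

No

The cycle 0-6-1-7-9-0 has odd length 5, so it cannot be 2-colored; at least 3 colors are needed.
So 2 colors are not enough.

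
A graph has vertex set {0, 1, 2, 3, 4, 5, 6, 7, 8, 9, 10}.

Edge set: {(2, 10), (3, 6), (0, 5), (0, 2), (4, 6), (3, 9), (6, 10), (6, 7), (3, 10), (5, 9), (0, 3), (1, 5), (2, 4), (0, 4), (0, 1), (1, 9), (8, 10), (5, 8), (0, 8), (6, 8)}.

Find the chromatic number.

6, 8, 10 are pairwise adjacent, so at least 3 colors are needed.
3 colors suffice: 0=a, 1=b, 2=b, 3=b, 4=c, 5=c, 6=a, 7=b, 8=b, 9=a, 10=c. No two adjacent vertices share a color.

3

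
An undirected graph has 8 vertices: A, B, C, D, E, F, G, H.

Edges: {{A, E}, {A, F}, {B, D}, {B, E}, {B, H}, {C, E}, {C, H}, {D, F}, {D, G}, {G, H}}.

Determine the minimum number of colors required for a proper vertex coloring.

3

The cycle E-A-F-D-B-E has odd length 5, so it cannot be 2-colored; at least 3 colors are needed.
3 colors suffice: color red → {B, C, F, G}; color blue → {D, E, H}; color green → {A}. Each edge has distinct colors on its endpoints.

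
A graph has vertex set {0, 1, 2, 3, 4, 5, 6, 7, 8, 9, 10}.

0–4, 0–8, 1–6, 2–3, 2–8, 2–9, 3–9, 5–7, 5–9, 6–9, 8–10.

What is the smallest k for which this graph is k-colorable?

3

2, 3, 9 are mutually adjacent, so at least 3 colors are needed.
A valid assignment using 3 colors: 0=blue, 1=red, 2=blue, 3=green, 4=red, 5=blue, 6=blue, 7=red, 8=red, 9=red, 10=blue. Each edge has distinct colors on its endpoints.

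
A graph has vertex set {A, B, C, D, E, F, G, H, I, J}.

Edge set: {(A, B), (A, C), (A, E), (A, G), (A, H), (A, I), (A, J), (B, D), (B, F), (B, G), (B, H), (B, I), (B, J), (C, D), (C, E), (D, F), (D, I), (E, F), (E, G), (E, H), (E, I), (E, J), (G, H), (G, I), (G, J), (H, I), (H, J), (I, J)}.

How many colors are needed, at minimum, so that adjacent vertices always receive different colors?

A, B, G, H, I, J form a clique, so at least 6 colors are needed.
6 colors suffice: A=1, B=3, C=2, D=1, E=3, F=2, G=6, H=5, I=2, J=4. Every edge joins two different colors.

6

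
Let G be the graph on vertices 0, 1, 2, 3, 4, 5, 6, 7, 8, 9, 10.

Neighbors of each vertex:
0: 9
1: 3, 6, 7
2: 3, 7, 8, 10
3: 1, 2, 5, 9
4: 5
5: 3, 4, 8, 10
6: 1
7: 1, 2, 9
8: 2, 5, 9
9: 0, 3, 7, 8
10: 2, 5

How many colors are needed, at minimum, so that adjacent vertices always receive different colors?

2

4 and 5 are adjacent, so at least 2 colors are needed.
A valid assignment using 2 colors: 0=a, 1=b, 2=b, 3=a, 4=a, 5=b, 6=a, 7=a, 8=a, 9=b, 10=a. Each edge has distinct colors on its endpoints.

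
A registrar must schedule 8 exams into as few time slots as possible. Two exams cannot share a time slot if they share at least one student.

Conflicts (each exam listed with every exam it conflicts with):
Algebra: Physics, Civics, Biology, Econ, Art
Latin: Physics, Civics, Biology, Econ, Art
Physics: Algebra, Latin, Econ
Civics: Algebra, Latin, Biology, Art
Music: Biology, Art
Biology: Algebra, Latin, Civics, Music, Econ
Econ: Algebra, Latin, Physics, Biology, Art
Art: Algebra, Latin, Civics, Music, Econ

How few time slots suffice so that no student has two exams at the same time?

Algebra, Civics, Biology all conflict with each other, so at least 3 time slots are needed.
3 time slots suffice: time slot 1 → {Physics, Biology, Art}; time slot 2 → {Algebra, Latin, Music}; time slot 3 → {Civics, Econ}. No two conflicting exams share a time slot.

3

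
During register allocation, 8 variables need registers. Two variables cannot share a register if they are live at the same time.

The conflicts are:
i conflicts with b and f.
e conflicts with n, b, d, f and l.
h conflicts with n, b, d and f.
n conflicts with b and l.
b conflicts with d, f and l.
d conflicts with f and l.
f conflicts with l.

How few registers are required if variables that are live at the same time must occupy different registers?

e, b, d, f, l pairwise conflict, so at least 5 registers are needed.
5 registers suffice: register 1 → {b}; register 2 → {n, f}; register 3 → {i, h, l}; register 4 → {d}; register 5 → {e}. Each listed conflict is separated.

5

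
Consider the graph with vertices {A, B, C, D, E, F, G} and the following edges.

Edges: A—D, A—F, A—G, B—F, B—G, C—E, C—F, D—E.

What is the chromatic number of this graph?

The cycle F-A-D-E-C-F has odd length 5, so it cannot be 2-colored; at least 3 colors are needed.
One proper 3-coloring: A=red, B=red, C=red, D=blue, E=green, F=blue, G=blue. Every edge joins two different colors.

3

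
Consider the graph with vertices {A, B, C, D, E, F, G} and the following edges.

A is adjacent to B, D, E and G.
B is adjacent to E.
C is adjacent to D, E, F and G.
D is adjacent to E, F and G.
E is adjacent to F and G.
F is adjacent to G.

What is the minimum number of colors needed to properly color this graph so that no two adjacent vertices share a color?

5

C, D, E, F, G form a clique, so at least 5 colors are needed.
One proper 5-coloring: A=4, B=2, C=5, D=2, E=1, F=4, G=3. Every edge joins two different colors.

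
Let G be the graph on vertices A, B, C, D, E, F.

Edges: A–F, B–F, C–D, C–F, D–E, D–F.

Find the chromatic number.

3

C, D, F are mutually adjacent, so at least 3 colors are needed.
3 colors suffice: color red → {E, F}; color blue → {A, B, D}; color green → {C}. Every edge joins two different colors.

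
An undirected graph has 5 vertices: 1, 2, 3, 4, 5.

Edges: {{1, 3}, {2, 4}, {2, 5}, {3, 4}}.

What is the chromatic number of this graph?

2

3 and 4 are adjacent, so at least 2 colors are needed.
2 colors suffice: color red → {1, 4, 5}; color blue → {2, 3}. Every edge joins two different colors.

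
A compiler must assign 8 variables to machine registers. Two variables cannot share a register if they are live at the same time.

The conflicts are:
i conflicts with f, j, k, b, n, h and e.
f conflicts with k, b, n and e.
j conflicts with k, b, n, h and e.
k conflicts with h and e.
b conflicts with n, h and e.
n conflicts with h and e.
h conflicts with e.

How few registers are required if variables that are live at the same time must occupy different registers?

6

i, j, b, n, h, e are mutually in conflict, so at least 6 registers are needed.
6 registers suffice: register 1 → {i}; register 2 → {e}; register 3 → {k, b}; register 4 → {f, j}; register 5 → {n}; register 6 → {h}. Each listed conflict is separated.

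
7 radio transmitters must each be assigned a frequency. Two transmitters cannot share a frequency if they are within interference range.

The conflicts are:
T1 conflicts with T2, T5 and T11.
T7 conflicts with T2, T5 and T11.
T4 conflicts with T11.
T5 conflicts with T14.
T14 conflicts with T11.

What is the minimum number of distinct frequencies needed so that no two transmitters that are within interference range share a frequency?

T7 and T11 conflict, so at least 2 frequencies are needed.
Using 2 frequencies: T1=2, T7=2, T2=1, T4=2, T5=1, T14=2, T11=1. Every pair that conflicts lands in different frequencies.

2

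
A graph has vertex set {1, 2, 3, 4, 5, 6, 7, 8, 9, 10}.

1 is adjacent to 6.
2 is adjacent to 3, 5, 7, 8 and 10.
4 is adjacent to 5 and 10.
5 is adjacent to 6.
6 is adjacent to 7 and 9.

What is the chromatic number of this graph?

2

2 and 8 are adjacent, so at least 2 colors are needed.
2 colors suffice: color red → {2, 4, 6}; color blue → {1, 3, 5, 7, 8, 9, 10}. No two adjacent vertices share a color.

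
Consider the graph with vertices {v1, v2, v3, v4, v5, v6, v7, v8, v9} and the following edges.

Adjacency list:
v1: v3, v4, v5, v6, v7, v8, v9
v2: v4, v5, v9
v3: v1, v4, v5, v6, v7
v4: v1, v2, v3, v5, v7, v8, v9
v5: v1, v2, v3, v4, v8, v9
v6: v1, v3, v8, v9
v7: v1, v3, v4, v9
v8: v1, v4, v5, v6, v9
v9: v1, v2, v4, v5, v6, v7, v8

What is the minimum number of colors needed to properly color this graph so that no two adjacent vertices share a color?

5

v1, v4, v5, v8, v9 are pairwise adjacent (a clique of size 5), so at least 5 colors are needed.
A valid assignment using 5 colors: v1=3, v2=3, v3=2, v4=1, v5=4, v6=1, v7=4, v8=5, v9=2. No two adjacent vertices share a color.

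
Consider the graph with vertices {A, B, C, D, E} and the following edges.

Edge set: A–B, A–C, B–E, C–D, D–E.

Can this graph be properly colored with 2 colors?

The cycle C-A-B-E-D-C has odd length 5, so it cannot be 2-colored; at least 3 colors are needed.
So 2 colors are not enough.

No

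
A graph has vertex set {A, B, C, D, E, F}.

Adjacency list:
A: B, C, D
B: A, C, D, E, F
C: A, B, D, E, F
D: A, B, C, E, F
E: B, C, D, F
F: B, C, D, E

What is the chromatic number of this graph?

5

B, C, D, E, F are pairwise adjacent (a clique of size 5), so at least 5 colors are needed.
5 colors suffice: A=yellow, B=green, C=blue, D=red, E=purple, F=yellow. Each edge has distinct colors on its endpoints.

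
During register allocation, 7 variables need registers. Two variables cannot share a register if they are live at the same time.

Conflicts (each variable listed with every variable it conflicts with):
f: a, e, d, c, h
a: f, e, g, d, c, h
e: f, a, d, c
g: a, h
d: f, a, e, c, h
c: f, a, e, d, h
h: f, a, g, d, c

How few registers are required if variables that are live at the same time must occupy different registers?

5

f, a, d, c, h are mutually in conflict, so at least 5 registers are needed.
Using 5 registers: f=5, a=1, e=4, g=2, d=2, c=3, h=4. Every pair that conflicts lands in different registers.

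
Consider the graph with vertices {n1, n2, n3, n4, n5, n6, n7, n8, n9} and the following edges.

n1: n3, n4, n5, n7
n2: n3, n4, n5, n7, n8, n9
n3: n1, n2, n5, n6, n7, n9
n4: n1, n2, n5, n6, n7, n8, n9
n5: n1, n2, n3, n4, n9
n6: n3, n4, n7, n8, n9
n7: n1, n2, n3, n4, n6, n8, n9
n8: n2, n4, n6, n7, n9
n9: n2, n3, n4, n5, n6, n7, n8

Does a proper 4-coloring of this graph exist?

n2, n4, n7, n8, n9 are mutually adjacent (a clique of size 5), so at least 5 colors are needed.
So 4 colors are not enough.

No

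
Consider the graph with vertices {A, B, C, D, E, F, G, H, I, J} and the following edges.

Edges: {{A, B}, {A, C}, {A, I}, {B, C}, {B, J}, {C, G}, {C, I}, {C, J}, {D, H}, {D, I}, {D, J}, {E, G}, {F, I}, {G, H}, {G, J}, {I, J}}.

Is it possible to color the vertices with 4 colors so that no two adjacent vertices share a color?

Yes

The chromatic number is 3. B, C, J form a triangle, so at least 3 colors are needed.
3 colors suffice: A=1, B=3, C=2, D=2, E=1, F=1, G=3, H=1, I=3, J=1.
Since 4 ≥ 3, a proper 4-coloring certainly exists.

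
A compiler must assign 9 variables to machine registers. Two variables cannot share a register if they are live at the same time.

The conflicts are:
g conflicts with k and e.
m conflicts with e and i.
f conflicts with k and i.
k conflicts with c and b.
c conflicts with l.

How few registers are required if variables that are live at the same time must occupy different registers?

c and l conflict, so at least 2 registers are needed.
Using 2 registers: g=2, m=2, f=2, k=1, e=1, c=2, i=1, b=2, l=1. Every pair that conflicts lands in different registers.

2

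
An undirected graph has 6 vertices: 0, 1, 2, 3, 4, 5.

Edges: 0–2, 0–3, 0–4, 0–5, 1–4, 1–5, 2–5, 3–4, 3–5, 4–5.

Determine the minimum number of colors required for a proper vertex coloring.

4

0, 3, 4, 5 form a clique, so at least 4 colors are needed.
4 colors suffice: color red → {5}; color blue → {2, 4}; color green → {0, 1}; color yellow → {3}. Every edge joins two different colors.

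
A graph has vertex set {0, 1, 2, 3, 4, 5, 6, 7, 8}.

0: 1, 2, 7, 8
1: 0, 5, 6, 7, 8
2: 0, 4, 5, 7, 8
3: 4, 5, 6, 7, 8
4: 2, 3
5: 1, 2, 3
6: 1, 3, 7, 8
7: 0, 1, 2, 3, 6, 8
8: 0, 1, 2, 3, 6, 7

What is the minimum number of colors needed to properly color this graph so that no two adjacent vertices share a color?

4

3, 6, 7, 8 are mutually adjacent (a clique of size 4), so at least 4 colors are needed.
A valid assignment using 4 colors: 0=d, 1=c, 2=c, 3=c, 4=a, 5=a, 6=d, 7=b, 8=a. Every edge joins two different colors.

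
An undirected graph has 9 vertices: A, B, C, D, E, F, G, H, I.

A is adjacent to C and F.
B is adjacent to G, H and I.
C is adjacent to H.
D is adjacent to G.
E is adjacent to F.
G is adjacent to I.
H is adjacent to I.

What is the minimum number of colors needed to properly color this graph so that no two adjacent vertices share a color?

3

B, H, I form a triangle, so at least 3 colors are needed.
3 colors suffice: color 1 → {A, E, G, H}; color 2 → {B, C, D, F}; color 3 → {I}. No two adjacent vertices share a color.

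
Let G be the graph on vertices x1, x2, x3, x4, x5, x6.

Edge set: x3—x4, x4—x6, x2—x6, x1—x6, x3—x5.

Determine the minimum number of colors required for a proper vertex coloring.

x4 and x6 are adjacent, so at least 2 colors are needed.
A valid assignment using 2 colors: x1=2, x2=2, x3=1, x4=2, x5=2, x6=1. Every edge joins two different colors.

2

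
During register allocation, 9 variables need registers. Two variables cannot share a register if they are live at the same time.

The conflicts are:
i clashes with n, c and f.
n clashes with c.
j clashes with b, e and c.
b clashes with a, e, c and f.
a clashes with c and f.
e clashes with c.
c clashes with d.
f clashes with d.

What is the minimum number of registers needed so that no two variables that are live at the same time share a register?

j, b, e, c are mutually in conflict, so at least 4 registers are needed.
4 registers suffice: register 1 → {c, f}; register 2 → {i, b, d}; register 3 → {n, j, a}; register 4 → {e}. Every pair that conflicts lands in different registers.

4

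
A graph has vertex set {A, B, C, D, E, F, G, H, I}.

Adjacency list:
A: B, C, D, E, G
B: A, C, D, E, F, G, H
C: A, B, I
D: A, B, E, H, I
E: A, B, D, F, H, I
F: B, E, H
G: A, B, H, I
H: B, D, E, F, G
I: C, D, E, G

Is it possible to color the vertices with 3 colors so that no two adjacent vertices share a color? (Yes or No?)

A, B, D, E are pairwise adjacent (a clique of size 4), so at least 4 colors are needed.
So 3 colors are not enough.

No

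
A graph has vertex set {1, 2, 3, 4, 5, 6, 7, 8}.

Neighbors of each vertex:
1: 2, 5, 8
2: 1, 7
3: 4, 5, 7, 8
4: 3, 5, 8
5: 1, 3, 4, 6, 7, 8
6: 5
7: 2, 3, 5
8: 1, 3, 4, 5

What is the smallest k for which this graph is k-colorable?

4

3, 4, 5, 8 form a clique, so at least 4 colors are needed.
One proper 4-coloring: 1=blue, 2=red, 3=blue, 4=yellow, 5=red, 6=blue, 7=green, 8=green. Each edge has distinct colors on its endpoints.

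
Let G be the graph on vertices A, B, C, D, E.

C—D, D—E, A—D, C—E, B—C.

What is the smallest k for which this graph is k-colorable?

C, D, E form a triangle, so at least 3 colors are needed.
3 colors suffice: color red → {A, C}; color blue → {B, D}; color green → {E}. No two adjacent vertices share a color.

3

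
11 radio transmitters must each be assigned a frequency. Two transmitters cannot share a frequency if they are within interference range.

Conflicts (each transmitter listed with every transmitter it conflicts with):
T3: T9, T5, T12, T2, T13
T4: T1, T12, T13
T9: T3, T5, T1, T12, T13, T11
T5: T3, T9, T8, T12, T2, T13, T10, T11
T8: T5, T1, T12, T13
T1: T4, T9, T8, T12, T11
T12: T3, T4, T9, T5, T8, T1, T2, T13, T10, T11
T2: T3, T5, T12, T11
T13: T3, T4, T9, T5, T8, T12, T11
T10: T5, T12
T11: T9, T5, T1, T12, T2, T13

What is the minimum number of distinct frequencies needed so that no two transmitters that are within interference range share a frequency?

T3, T9, T5, T12, T13 pairwise conflict, so at least 5 frequencies are needed.
5 frequencies suffice: frequency 1 → {T12}; frequency 2 → {T5, T1}; frequency 3 → {T2, T13, T10}; frequency 4 → {T3, T4, T8, T11}; frequency 5 → {T9}. No two conflicting transmitters share a frequency.

5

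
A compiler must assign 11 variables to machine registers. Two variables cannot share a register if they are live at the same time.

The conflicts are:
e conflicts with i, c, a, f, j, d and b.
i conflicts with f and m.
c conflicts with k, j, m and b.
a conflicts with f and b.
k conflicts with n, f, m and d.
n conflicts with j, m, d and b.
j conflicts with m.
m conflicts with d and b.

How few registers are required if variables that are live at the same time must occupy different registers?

k, n, m, d pairwise conflict, so at least 4 registers are needed.
A valid assignment using 4 registers: e=1, i=3, c=2, a=4, k=3, n=2, f=2, j=3, m=1, d=4, b=3. Each listed conflict is separated.

4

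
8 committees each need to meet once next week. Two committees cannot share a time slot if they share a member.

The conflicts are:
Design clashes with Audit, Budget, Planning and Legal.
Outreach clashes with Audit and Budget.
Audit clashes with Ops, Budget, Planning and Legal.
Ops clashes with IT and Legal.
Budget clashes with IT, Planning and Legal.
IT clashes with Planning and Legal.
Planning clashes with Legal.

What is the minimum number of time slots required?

Design, Audit, Budget, Planning, Legal all conflict with each other, so at least 5 time slots are needed.
A valid assignment using 5 time slots: Design=5, Outreach=2, Audit=1, Ops=3, Budget=3, IT=1, Planning=4, Legal=2. No two conflicting committees share a time slot.

5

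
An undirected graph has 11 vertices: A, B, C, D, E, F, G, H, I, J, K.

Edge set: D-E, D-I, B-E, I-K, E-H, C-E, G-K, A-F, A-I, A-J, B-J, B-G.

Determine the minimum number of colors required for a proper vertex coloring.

2

B and G are adjacent, so at least 2 colors are needed.
2 colors suffice: color 1 → {E, F, G, I, J}; color 2 → {A, B, C, D, H, K}. Every edge joins two different colors.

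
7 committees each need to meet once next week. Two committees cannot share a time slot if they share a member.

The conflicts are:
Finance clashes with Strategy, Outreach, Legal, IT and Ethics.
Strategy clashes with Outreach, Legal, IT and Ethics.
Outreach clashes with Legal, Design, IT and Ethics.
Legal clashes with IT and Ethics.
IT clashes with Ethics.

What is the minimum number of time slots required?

Finance, Strategy, Outreach, Legal, IT, Ethics all conflict with each other, so at least 6 time slots are needed.
6 time slots suffice: time slot 1 → {Outreach}; time slot 2 → {Strategy, Design}; time slot 3 → {Finance}; time slot 4 → {Legal}; time slot 5 → {IT}; time slot 6 → {Ethics}. Every pair that conflicts lands in different time slots.

6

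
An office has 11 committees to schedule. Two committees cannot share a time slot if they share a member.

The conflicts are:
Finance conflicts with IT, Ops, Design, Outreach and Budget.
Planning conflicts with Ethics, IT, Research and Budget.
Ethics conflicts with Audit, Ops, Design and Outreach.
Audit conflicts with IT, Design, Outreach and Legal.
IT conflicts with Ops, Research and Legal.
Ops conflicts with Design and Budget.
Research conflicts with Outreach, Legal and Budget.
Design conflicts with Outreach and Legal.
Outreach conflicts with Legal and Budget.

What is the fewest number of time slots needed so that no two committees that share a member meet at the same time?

4

Audit, Design, Outreach, Legal pairwise conflict, so at least 4 time slots are needed.
Using 4 time slots: Finance=3, Planning=1, Ethics=3, Audit=4, IT=2, Ops=1, Research=4, Design=2, Outreach=1, Legal=3, Budget=2. Every pair that conflicts lands in different time slots.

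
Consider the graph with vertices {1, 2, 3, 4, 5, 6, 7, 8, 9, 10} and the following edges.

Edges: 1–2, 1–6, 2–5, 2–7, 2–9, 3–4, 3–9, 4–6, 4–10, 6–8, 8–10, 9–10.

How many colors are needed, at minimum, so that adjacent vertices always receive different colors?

6 and 8 are adjacent, so at least 2 colors are needed.
One proper 2-coloring: 1=blue, 2=red, 3=red, 4=blue, 5=blue, 6=red, 7=blue, 8=blue, 9=blue, 10=red. Each edge has distinct colors on its endpoints.

2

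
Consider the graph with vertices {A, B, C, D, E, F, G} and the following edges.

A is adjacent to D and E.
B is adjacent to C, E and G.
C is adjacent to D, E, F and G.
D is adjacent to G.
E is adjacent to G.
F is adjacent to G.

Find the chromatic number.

4

B, C, E, G are pairwise adjacent (a clique of size 4), so at least 4 colors are needed.
A valid assignment using 4 colors: A=1, B=4, C=2, D=3, E=3, F=3, G=1. Each edge has distinct colors on its endpoints.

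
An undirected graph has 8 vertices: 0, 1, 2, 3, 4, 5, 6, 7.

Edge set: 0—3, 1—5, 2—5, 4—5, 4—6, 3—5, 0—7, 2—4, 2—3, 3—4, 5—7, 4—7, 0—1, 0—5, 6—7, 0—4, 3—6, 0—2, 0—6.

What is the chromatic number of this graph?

5

0, 2, 3, 4, 5 are mutually adjacent (a clique of size 5), so at least 5 colors are needed.
5 colors suffice: color a → {0}; color b → {5, 6}; color c → {1, 4}; color d → {3, 7}; color e → {2}. Every edge joins two different colors.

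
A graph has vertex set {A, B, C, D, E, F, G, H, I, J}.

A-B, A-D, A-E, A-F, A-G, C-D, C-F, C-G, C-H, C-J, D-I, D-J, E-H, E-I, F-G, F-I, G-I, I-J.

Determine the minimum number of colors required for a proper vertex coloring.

A, F, G form a triangle, so at least 3 colors are needed.
3 colors suffice: color 1 → {A, C, I}; color 2 → {B, D, E, G}; color 3 → {F, H, J}. No two adjacent vertices share a color.

3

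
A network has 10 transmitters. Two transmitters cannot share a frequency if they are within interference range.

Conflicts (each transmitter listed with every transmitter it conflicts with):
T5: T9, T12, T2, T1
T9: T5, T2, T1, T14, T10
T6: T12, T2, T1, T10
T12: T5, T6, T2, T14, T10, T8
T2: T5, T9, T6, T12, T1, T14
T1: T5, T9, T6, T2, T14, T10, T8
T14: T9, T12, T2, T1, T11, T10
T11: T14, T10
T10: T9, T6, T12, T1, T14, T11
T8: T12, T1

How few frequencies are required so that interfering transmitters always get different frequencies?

T5, T9, T2, T1 are mutually in conflict, so at least 4 frequencies are needed.
Using 4 frequencies: T5=3, T9=4, T6=3, T12=1, T2=2, T1=1, T14=3, T11=1, T10=2, T8=2. No two conflicting transmitters share a frequency.

4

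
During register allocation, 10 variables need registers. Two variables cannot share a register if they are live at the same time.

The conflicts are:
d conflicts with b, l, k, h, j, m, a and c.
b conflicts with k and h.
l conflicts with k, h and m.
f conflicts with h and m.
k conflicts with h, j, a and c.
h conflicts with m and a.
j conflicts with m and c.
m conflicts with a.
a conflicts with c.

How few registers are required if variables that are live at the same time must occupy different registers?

4

d, h, m, a all conflict with each other, so at least 4 registers are needed.
4 registers suffice: register 1 → {d, f}; register 2 → {h, c}; register 3 → {k, m}; register 4 → {b, l, j, a}. Each listed conflict is separated.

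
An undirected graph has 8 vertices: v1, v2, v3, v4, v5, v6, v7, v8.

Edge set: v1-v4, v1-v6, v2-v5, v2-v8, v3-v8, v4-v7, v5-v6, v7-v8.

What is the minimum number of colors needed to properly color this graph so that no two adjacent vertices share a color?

The cycle v2-v8-v7-v4-v1-v6-v5-v2 has odd length 7, so it cannot be 2-colored; at least 3 colors are needed.
A valid assignment using 3 colors: v1=2, v2=2, v3=2, v4=1, v5=1, v6=3, v7=2, v8=1. No two adjacent vertices share a color.

3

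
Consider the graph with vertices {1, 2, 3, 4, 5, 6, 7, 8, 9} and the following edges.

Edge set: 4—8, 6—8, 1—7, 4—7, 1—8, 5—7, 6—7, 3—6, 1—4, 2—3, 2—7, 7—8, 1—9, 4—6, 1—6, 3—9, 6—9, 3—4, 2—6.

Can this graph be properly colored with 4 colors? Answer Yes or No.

1, 4, 6, 7, 8 form a clique, so at least 5 colors are needed.
So 4 colors are not enough.

No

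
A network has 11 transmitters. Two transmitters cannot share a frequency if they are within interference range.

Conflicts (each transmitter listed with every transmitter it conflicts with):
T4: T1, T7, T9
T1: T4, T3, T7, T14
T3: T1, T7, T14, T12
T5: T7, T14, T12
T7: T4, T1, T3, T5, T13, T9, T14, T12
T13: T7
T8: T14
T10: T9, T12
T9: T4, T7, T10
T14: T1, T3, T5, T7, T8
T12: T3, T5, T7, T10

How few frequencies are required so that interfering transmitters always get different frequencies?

4

T1, T3, T7, T14 pairwise conflict, so at least 4 frequencies are needed.
Using 4 frequencies: T4=2, T1=3, T3=4, T5=3, T7=1, T13=2, T8=1, T10=1, T9=3, T14=2, T12=2. No two conflicting transmitters share a frequency.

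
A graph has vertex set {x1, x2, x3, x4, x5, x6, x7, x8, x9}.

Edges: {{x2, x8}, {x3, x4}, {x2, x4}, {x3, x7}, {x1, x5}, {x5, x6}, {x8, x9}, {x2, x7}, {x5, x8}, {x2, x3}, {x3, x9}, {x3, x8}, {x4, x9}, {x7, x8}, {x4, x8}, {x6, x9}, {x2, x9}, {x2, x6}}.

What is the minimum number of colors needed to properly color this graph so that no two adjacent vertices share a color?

x2, x3, x4, x8, x9 are mutually adjacent (a clique of size 5), so at least 5 colors are needed.
5 colors suffice: color red → {x1, x6, x8}; color blue → {x2, x5}; color green → {x3}; color yellow → {x7, x9}; color purple → {x4}. Every edge joins two different colors.

5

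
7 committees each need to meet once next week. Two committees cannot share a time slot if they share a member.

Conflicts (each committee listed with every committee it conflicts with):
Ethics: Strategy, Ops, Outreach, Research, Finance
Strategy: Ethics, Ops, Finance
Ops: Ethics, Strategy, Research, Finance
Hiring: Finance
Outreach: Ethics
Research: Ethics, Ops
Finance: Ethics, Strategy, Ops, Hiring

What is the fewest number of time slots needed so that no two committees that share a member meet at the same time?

Ethics, Strategy, Ops, Finance pairwise conflict, so at least 4 time slots are needed.
4 time slots suffice: time slot 1 → {Ethics, Hiring}; time slot 2 → {Outreach, Research, Finance}; time slot 3 → {Ops}; time slot 4 → {Strategy}. No two conflicting committees share a time slot.

4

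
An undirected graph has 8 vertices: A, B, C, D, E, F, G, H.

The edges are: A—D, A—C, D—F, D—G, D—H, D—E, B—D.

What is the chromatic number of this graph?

A and C are adjacent, so at least 2 colors are needed.
2 colors suffice: color red → {C, D}; color blue → {A, B, E, F, G, H}. Each edge has distinct colors on its endpoints.

2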